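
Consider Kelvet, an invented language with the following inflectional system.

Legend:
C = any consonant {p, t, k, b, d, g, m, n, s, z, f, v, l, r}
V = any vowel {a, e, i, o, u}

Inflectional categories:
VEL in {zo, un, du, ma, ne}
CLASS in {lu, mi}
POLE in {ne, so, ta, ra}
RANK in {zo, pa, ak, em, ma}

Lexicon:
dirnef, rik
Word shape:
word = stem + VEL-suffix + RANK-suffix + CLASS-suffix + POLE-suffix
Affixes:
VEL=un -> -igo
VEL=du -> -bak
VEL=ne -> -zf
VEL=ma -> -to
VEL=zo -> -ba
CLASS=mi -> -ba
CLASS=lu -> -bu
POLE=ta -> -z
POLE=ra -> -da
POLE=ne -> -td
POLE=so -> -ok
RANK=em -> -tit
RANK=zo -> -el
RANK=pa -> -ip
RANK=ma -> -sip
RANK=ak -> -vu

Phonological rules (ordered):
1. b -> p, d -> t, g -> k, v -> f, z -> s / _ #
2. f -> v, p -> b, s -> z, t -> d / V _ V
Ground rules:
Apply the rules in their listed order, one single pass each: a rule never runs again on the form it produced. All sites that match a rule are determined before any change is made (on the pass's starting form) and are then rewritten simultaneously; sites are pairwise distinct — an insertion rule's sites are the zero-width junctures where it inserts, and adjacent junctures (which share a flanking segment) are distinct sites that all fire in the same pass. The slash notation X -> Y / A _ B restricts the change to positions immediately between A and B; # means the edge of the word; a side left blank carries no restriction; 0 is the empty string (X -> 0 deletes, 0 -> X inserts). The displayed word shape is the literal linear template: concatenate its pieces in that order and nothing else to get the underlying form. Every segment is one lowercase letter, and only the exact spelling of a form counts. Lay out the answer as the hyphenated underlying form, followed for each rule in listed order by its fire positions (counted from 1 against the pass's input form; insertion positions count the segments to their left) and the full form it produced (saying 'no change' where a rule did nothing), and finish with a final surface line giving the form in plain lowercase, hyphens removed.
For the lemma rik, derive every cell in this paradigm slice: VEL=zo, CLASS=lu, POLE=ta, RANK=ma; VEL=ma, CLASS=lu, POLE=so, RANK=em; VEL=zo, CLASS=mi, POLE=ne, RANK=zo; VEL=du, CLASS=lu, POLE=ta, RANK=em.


cell VEL=zo, CLASS=lu, POLE=ta, RANK=ma:
underlying: rik-ba-sip-bu-z
1. b -> p, d -> t, g -> k, v -> f, z -> s / _ #: fires at position(s) 11: rikbasipbus
2. f -> v, p -> b, s -> z, t -> d / V _ V: fires at position(s) 6: rikbazipbus
surface: rikbazipbus

cell VEL=ma, CLASS=lu, POLE=so, RANK=em:
underlying: rik-to-tit-bu-ok
1. b -> p, d -> t, g -> k, v -> f, z -> s / _ #: no change
2. f -> v, p -> b, s -> z, t -> d / V _ V: fires at position(s) 6: riktoditbuok
surface: riktoditbuok

cell VEL=zo, CLASS=mi, POLE=ne, RANK=zo:
underlying: rik-ba-el-ba-td
1. b -> p, d -> t, g -> k, v -> f, z -> s / _ #: fires at position(s) 11: rikbaelbatt
2. f -> v, p -> b, s -> z, t -> d / V _ V: no change
surface: rikbaelbatt

cell VEL=du, CLASS=lu, POLE=ta, RANK=em:
underlying: rik-bak-tit-bu-z
1. b -> p, d -> t, g -> k, v -> f, z -> s / _ #: fires at position(s) 12: rikbaktitbus
2. f -> v, p -> b, s -> z, t -> d / V _ V: no change
surface: rikbaktitbus


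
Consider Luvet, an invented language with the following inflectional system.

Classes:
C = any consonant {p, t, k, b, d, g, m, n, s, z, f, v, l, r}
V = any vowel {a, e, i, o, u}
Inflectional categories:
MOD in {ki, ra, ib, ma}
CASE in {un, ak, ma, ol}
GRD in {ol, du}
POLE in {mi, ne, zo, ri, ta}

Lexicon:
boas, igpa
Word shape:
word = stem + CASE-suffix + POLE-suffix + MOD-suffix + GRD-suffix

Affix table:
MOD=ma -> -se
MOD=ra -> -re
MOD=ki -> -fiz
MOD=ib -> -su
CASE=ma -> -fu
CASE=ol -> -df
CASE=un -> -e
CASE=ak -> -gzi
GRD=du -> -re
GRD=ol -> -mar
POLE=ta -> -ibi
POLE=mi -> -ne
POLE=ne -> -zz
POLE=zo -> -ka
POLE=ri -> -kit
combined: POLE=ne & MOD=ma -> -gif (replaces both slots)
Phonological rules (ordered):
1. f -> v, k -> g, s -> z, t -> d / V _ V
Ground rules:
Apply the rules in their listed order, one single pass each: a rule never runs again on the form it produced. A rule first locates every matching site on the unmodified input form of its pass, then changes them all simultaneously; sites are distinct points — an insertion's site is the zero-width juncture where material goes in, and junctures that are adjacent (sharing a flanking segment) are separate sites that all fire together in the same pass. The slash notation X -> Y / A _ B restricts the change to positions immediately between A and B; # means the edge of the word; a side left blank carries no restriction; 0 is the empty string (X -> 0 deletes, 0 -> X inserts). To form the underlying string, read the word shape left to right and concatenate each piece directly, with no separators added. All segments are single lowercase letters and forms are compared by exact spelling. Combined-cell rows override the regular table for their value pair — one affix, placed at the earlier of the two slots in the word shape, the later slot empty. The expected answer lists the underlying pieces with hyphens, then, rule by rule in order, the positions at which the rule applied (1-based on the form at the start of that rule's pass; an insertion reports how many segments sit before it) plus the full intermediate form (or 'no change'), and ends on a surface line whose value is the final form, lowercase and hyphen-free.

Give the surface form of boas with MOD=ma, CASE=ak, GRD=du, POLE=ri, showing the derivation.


underlying: boas-gzi-kit-se-re
1. f -> v, k -> g, s -> z, t -> d / V _ V: fires at position(s) 8: boasgzigitsere
surface: boasgzigitsere


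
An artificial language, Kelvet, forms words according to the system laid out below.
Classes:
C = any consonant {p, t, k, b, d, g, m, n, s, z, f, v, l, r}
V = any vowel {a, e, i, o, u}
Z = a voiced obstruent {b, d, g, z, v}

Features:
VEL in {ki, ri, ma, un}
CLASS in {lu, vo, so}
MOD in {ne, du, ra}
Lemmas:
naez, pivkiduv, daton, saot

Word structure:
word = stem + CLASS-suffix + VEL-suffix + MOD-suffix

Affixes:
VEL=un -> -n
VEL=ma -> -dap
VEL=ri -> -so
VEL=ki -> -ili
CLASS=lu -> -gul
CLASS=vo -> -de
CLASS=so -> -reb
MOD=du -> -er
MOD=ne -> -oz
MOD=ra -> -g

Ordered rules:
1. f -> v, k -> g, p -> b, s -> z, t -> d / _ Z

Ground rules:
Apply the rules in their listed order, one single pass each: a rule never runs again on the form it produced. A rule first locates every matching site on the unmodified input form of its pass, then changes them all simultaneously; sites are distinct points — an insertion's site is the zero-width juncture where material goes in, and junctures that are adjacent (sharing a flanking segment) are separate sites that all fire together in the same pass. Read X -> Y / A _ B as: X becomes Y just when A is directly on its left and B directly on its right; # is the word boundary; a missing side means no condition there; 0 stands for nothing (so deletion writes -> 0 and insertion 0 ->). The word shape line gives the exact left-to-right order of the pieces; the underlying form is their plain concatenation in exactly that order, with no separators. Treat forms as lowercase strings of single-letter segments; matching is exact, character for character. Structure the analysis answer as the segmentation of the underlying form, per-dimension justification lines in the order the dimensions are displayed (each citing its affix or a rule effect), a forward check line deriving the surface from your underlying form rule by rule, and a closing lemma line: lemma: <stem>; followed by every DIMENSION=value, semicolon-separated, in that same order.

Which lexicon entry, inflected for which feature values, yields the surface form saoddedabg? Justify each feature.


underlying: saot-de-dap-g
VEL=ma - signalled by the affix -dap
CLASS=vo - signalled by the affix -de
MOD=ra - signalled by the affix -g
check: saotdedapg -> saoddedabg
lemma: saot; VEL=ma; CLASS=vo; MOD=ra


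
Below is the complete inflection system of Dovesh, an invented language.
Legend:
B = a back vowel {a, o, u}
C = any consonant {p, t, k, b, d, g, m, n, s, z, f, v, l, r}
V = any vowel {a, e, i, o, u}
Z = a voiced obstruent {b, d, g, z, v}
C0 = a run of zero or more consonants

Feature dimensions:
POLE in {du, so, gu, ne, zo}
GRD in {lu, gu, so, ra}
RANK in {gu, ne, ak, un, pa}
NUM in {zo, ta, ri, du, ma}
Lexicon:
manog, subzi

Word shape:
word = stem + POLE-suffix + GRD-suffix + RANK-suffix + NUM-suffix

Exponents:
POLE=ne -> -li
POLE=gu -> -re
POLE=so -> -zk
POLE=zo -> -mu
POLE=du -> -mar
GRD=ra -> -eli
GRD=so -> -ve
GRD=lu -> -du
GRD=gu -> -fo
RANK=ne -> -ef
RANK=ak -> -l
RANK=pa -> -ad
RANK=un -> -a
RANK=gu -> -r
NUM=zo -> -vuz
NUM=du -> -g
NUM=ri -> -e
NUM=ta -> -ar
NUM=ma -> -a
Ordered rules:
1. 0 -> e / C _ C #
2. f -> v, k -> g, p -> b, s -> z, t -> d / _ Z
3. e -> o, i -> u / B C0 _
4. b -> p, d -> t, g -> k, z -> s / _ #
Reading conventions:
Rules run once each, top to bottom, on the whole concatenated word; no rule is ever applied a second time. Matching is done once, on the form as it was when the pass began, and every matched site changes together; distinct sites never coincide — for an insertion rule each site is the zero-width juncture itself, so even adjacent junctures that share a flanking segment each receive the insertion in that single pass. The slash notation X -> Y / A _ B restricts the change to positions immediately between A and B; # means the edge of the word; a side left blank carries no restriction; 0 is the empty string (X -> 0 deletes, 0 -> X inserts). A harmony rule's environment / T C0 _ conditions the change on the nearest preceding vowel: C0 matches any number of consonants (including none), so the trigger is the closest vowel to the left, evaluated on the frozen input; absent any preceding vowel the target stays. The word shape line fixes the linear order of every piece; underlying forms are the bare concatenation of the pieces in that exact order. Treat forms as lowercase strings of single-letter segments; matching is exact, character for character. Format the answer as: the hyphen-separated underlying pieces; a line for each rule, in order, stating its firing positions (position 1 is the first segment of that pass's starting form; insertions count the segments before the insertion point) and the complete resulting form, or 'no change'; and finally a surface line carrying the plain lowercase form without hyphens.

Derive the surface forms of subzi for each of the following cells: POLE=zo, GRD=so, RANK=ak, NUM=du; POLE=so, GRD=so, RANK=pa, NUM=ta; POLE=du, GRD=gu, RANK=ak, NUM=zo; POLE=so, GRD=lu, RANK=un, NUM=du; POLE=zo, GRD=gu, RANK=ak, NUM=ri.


cell POLE=zo, GRD=so, RANK=ak, NUM=du:
underlying: subzi-mu-ve-l-g
1. 0 -> e / C _ C #: inserts after position(s) 10: subzimuveleg
2. f -> v, k -> g, p -> b, s -> z, t -> d / _ Z: no change
3. e -> o, i -> u / B C0 _: fires at position(s) 5, 9: subzumuvoleg
4. b -> p, d -> t, g -> k, z -> s / _ #: fires at position(s) 12: subzumuvolek
surface: subzumuvolek

cell POLE=so, GRD=so, RANK=pa, NUM=ta:
underlying: subzi-zk-ve-ad-ar
1. 0 -> e / C _ C #: no change
2. f -> v, k -> g, p -> b, s -> z, t -> d / _ Z: fires at position(s) 7: subzizgveadar
3. e -> o, i -> u / B C0 _: fires at position(s) 5: subzuzgveadar
4. b -> p, d -> t, g -> k, z -> s / _ #: no change
surface: subzuzgveadar

cell POLE=du, GRD=gu, RANK=ak, NUM=zo:
underlying: subzi-mar-fo-l-vuz
1. 0 -> e / C _ C #: no change
2. f -> v, k -> g, p -> b, s -> z, t -> d / _ Z: no change
3. e -> o, i -> u / B C0 _: fires at position(s) 5: subzumarfolvuz
4. b -> p, d -> t, g -> k, z -> s / _ #: fires at position(s) 14: subzumarfolvus
surface: subzumarfolvus

cell POLE=so, GRD=lu, RANK=un, NUM=du:
underlying: subzi-zk-du-a-g
1. 0 -> e / C _ C #: no change
2. f -> v, k -> g, p -> b, s -> z, t -> d / _ Z: fires at position(s) 7: subzizgduag
3. e -> o, i -> u / B C0 _: fires at position(s) 5: subzuzgduag
4. b -> p, d -> t, g -> k, z -> s / _ #: fires at position(s) 11: subzuzgduak
surface: subzuzgduak

cell POLE=zo, GRD=gu, RANK=ak, NUM=ri:
underlying: subzi-mu-fo-l-e
1. 0 -> e / C _ C #: no change
2. f -> v, k -> g, p -> b, s -> z, t -> d / _ Z: no change
3. e -> o, i -> u / B C0 _: fires at position(s) 5, 11: subzumufolo
4. b -> p, d -> t, g -> k, z -> s / _ #: no change
surface: subzumufolo


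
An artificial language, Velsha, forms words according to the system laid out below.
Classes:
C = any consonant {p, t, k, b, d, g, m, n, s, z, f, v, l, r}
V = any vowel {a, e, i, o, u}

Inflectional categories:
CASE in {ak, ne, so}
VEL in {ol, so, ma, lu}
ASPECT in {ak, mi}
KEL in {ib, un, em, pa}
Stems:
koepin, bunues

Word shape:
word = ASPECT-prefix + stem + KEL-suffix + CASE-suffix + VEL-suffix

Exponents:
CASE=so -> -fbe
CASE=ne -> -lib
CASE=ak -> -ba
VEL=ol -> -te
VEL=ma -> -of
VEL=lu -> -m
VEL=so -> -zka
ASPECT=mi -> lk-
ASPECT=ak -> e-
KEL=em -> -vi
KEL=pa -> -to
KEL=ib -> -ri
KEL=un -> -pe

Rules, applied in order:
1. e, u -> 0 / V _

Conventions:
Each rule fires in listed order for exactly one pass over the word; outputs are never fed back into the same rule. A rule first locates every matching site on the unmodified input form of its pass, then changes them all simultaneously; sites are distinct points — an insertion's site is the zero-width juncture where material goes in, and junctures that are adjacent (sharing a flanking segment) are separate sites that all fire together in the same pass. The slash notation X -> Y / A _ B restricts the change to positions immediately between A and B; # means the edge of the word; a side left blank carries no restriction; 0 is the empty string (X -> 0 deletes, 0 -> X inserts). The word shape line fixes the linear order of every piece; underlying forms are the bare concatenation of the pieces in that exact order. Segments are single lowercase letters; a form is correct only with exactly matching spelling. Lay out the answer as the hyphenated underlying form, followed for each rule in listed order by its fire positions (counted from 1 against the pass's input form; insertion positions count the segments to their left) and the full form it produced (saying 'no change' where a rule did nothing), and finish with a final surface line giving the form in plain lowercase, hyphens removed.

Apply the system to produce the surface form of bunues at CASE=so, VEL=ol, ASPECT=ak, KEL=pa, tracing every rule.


underlying: e-bunues-to-fbe-te
1. e, u -> 0 / V _: fires at position(s) 6: ebunustofbete
surface: ebunustofbete


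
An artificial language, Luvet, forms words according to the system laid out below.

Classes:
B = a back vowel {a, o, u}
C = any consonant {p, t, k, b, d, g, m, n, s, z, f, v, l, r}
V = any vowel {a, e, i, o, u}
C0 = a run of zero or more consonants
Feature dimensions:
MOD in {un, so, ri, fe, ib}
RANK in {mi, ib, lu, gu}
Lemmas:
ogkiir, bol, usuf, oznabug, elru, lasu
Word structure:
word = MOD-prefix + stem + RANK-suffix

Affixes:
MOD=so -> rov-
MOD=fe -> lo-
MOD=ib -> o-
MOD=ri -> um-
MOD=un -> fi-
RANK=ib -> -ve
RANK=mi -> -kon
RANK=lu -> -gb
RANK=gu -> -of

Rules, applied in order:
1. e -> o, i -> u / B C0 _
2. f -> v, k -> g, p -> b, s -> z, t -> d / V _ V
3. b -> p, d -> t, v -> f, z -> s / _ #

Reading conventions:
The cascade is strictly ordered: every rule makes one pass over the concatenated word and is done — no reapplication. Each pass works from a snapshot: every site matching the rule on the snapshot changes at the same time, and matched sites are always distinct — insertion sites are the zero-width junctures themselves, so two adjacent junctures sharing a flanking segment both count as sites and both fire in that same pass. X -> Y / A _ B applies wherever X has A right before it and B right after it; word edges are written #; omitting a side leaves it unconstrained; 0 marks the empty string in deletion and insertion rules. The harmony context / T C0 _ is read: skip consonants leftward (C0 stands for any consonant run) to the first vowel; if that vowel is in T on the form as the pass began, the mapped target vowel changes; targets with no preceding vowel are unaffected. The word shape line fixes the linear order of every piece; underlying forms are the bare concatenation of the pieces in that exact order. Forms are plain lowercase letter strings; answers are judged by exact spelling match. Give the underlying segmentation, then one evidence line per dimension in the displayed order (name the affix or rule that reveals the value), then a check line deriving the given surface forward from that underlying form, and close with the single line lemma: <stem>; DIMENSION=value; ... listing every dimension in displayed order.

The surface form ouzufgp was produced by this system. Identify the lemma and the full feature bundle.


underlying: o-usuf-gb
MOD=ib - signalled by the affix o-
RANK=lu - signalled by the affix -gb
check: ousufgb -> ousufgb -> ouzufgb -> ouzufgp
lemma: usuf; MOD=ib; RANK=lu


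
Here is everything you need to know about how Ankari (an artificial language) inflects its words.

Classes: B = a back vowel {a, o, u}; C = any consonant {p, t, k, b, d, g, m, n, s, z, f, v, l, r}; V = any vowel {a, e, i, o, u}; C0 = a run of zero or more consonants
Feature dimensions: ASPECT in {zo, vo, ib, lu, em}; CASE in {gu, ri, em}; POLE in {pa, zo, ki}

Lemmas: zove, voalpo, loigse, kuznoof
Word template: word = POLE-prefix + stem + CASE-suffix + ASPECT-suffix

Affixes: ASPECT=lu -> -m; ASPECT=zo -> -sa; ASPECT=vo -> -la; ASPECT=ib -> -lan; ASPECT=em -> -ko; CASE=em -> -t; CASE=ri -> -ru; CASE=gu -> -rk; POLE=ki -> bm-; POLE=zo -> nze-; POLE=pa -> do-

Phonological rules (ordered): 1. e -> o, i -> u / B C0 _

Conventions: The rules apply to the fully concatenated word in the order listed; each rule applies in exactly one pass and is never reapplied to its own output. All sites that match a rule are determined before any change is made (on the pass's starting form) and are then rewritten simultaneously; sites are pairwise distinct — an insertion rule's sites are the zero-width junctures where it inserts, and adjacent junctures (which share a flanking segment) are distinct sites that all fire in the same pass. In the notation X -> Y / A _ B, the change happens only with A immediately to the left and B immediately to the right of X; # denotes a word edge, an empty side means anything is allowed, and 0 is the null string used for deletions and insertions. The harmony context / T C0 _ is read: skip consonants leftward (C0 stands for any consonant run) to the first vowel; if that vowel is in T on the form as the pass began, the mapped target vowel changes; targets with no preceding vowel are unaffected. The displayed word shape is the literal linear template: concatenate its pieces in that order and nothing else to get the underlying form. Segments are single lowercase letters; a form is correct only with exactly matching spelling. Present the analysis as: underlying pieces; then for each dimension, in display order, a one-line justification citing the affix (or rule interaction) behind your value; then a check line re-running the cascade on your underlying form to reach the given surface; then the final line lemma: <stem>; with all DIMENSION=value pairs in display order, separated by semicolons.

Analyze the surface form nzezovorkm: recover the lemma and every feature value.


underlying: nze-zove-rk-m
ASPECT=lu - signalled by the affix -m
CASE=gu - signalled by the affix -rk
POLE=zo - signalled by the affix nze-
check: nzezoverkm -> nzezovorkm
lemma: zove; ASPECT=lu; CASE=gu; POLE=zo


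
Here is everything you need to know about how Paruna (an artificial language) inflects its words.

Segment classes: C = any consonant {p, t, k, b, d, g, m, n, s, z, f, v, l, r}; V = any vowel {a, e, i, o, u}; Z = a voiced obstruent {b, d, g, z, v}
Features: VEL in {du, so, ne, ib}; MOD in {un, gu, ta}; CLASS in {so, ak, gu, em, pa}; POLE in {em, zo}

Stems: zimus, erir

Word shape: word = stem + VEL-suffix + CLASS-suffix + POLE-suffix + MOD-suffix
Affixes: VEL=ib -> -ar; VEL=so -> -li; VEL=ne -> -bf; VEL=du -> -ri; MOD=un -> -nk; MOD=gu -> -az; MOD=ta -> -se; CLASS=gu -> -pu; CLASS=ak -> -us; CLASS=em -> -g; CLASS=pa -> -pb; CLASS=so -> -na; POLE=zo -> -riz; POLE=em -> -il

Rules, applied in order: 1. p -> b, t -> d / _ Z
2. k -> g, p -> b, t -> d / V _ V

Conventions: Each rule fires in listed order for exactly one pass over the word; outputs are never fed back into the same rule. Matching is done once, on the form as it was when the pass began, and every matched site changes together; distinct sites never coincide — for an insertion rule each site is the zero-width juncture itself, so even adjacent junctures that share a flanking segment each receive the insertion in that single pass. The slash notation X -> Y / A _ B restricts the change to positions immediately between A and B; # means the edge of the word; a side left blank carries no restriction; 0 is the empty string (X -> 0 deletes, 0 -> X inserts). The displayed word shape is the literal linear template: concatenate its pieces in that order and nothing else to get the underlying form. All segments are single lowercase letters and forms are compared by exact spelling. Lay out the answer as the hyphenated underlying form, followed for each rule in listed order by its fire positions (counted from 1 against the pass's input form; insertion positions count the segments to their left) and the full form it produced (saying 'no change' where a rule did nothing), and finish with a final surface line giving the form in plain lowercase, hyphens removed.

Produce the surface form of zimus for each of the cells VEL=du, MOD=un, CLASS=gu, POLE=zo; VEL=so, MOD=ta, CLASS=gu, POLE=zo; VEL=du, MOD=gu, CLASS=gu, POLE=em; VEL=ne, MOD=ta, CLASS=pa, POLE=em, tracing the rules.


cell VEL=du, MOD=un, CLASS=gu, POLE=zo:
underlying: zimus-ri-pu-riz-nk
1. p -> b, t -> d / _ Z: no change
2. k -> g, p -> b, t -> d / V _ V: fires at position(s) 8: zimusriburiznk
surface: zimusriburiznk

cell VEL=so, MOD=ta, CLASS=gu, POLE=zo:
underlying: zimus-li-pu-riz-se
1. p -> b, t -> d / _ Z: no change
2. k -> g, p -> b, t -> d / V _ V: fires at position(s) 8: zimusliburizse
surface: zimusliburizse

cell VEL=du, MOD=gu, CLASS=gu, POLE=em:
underlying: zimus-ri-pu-il-az
1. p -> b, t -> d / _ Z: no change
2. k -> g, p -> b, t -> d / V _ V: fires at position(s) 8: zimusribuilaz
surface: zimusribuilaz

cell VEL=ne, MOD=ta, CLASS=pa, POLE=em:
underlying: zimus-bf-pb-il-se
1. p -> b, t -> d / _ Z: fires at position(s) 8: zimusbfbbilse
2. k -> g, p -> b, t -> d / V _ V: no change
surface: zimusbfbbilse


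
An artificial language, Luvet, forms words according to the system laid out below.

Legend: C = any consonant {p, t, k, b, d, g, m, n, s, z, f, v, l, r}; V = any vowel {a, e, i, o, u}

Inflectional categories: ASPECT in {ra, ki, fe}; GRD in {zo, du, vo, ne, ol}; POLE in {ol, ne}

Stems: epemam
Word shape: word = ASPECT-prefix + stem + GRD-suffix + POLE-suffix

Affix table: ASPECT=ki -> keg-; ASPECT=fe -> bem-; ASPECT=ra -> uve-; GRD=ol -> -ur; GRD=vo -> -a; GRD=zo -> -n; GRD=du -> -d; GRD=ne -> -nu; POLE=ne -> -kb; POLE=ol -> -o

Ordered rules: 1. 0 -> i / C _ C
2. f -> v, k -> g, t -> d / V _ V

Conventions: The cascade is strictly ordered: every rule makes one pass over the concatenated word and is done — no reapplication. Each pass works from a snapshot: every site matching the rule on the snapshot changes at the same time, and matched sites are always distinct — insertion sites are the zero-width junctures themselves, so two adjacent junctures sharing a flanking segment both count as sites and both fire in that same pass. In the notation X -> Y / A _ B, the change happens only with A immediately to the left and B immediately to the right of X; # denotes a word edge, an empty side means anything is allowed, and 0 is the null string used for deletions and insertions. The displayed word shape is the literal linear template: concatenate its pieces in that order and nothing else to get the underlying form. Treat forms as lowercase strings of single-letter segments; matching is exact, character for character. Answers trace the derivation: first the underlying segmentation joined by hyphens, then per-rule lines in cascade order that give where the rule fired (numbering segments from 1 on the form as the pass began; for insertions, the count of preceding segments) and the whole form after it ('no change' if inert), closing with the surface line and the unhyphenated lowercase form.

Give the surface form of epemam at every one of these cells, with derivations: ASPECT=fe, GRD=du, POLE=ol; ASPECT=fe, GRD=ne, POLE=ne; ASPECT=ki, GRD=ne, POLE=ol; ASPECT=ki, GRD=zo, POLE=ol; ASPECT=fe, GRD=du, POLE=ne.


cell ASPECT=fe, GRD=du, POLE=ol:
underlying: bem-epemam-d-o
1. 0 -> i / C _ C: inserts after position(s) 9: bemepemamido
2. f -> v, k -> g, t -> d / V _ V: no change
surface: bemepemamido

cell ASPECT=fe, GRD=ne, POLE=ne:
underlying: bem-epemam-nu-kb
1. 0 -> i / C _ C: inserts after position(s) 9, 12: bemepemaminukib
2. f -> v, k -> g, t -> d / V _ V: fires at position(s) 13: bemepemaminugib
surface: bemepemaminugib

cell ASPECT=ki, GRD=ne, POLE=ol:
underlying: keg-epemam-nu-o
1. 0 -> i / C _ C: inserts after position(s) 9: kegepemaminuo
2. f -> v, k -> g, t -> d / V _ V: no change
surface: kegepemaminuo

cell ASPECT=ki, GRD=zo, POLE=ol:
underlying: keg-epemam-n-o
1. 0 -> i / C _ C: inserts after position(s) 9: kegepemamino
2. f -> v, k -> g, t -> d / V _ V: no change
surface: kegepemamino

cell ASPECT=fe, GRD=du, POLE=ne:
underlying: bem-epemam-d-kb
1. 0 -> i / C _ C: inserts after position(s) 9, 10, 11: bemepemamidikib
2. f -> v, k -> g, t -> d / V _ V: fires at position(s) 13: bemepemamidigib
surface: bemepemamidigib


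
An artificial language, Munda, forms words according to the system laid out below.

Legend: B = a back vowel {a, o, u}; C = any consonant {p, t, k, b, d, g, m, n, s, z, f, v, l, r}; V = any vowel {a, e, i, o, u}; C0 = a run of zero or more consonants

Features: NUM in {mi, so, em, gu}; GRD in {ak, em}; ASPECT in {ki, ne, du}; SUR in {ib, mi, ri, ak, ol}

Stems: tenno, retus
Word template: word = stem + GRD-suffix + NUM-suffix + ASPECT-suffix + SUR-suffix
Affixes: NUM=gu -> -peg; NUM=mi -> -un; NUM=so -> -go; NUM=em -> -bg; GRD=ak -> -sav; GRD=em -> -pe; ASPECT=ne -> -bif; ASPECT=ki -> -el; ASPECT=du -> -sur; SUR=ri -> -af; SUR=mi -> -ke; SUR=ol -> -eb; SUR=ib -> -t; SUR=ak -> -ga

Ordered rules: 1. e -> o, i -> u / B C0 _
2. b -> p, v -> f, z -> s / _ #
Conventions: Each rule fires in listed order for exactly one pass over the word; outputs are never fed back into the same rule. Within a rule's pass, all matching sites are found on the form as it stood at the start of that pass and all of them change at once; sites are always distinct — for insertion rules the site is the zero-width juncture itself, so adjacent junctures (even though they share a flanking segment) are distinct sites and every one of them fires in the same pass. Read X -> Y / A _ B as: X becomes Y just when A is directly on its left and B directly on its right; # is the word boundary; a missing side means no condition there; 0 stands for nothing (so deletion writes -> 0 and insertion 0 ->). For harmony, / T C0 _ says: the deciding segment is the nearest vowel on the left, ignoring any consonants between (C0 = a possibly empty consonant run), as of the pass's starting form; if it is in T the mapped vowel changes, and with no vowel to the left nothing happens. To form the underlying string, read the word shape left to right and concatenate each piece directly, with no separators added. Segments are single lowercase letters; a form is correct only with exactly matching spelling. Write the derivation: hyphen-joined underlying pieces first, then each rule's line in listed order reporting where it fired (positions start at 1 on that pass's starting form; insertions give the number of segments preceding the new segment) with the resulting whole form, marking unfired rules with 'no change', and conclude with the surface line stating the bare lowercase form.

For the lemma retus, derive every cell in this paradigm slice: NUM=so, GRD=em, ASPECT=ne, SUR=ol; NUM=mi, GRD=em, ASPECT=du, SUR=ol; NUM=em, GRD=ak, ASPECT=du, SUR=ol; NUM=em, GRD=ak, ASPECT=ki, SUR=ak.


cell NUM=so, GRD=em, ASPECT=ne, SUR=ol:
underlying: retus-pe-go-bif-eb
1. e -> o, i -> u / B C0 _: fires at position(s) 7, 11: retuspogobufeb
2. b -> p, v -> f, z -> s / _ #: fires at position(s) 14: retuspogobufep
surface: retuspogobufep

cell NUM=mi, GRD=em, ASPECT=du, SUR=ol:
underlying: retus-pe-un-sur-eb
1. e -> o, i -> u / B C0 _: fires at position(s) 7, 13: retuspounsurob
2. b -> p, v -> f, z -> s / _ #: fires at position(s) 14: retuspounsurop
surface: retuspounsurop

cell NUM=em, GRD=ak, ASPECT=du, SUR=ol:
underlying: retus-sav-bg-sur-eb
1. e -> o, i -> u / B C0 _: fires at position(s) 14: retussavbgsurob
2. b -> p, v -> f, z -> s / _ #: fires at position(s) 15: retussavbgsurop
surface: retussavbgsurop

cell NUM=em, GRD=ak, ASPECT=ki, SUR=ak:
underlying: retus-sav-bg-el-ga
1. e -> o, i -> u / B C0 _: fires at position(s) 11: retussavbgolga
2. b -> p, v -> f, z -> s / _ #: no change
surface: retussavbgolga


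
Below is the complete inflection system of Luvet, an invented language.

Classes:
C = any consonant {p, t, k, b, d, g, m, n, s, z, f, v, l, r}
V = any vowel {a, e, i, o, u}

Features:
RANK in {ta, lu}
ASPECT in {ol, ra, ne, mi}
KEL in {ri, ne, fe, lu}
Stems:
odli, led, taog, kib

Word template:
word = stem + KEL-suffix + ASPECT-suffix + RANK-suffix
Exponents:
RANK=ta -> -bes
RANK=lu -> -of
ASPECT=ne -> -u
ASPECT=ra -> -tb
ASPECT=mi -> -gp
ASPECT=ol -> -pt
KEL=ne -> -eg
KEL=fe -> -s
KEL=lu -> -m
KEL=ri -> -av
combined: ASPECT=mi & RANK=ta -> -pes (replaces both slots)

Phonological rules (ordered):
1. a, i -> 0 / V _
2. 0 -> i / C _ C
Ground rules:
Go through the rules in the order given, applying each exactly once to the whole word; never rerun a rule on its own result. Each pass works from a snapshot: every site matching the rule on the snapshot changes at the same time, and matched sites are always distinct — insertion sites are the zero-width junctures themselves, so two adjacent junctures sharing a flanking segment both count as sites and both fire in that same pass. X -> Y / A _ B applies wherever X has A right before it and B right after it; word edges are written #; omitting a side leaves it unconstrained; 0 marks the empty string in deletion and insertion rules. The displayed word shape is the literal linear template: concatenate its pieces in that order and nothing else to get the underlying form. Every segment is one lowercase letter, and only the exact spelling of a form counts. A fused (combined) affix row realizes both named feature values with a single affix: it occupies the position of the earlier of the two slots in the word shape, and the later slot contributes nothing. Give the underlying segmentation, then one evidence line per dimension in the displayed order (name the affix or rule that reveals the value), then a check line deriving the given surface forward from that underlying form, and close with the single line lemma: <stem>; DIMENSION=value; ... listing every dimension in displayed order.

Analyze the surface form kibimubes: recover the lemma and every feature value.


underlying: kib-m-u-bes
RANK=ta - signalled by the affix -bes
ASPECT=ne - signalled by the affix -u
KEL=lu - signalled by the affix -m
check: kibmubes -> kibmubes -> kibimubes
lemma: kib; RANK=ta; ASPECT=ne; KEL=lu


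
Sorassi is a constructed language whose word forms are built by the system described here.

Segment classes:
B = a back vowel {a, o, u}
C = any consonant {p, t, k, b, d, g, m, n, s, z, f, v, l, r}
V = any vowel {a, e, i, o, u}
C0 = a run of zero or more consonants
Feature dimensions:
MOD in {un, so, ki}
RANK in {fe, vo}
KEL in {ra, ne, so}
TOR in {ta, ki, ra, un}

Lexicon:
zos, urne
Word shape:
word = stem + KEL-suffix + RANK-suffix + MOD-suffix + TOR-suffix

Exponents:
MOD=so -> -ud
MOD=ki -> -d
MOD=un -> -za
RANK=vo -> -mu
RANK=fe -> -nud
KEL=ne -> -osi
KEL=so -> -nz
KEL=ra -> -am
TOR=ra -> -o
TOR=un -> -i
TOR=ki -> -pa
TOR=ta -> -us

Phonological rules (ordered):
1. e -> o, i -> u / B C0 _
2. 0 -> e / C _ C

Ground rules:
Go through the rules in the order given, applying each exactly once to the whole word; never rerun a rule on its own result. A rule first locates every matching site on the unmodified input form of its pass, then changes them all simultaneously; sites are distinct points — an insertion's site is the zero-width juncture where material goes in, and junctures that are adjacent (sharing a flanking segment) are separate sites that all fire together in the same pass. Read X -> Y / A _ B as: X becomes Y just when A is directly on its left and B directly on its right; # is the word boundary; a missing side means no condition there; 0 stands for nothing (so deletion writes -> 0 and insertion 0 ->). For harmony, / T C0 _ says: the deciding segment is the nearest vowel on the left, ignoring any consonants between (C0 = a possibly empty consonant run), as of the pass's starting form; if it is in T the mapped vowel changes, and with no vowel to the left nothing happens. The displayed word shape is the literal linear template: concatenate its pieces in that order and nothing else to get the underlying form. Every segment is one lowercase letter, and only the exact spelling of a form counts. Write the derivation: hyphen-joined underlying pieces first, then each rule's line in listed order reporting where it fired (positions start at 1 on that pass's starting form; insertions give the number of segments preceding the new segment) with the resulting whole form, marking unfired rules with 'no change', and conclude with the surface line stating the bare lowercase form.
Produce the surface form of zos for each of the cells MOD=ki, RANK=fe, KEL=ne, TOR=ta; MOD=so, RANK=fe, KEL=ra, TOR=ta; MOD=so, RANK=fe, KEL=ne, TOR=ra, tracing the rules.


cell MOD=ki, RANK=fe, KEL=ne, TOR=ta:
underlying: zos-osi-nud-d-us
1. e -> o, i -> u / B C0 _: fires at position(s) 6: zososunuddus
2. 0 -> e / C _ C: inserts after position(s) 9: zososunudedus
surface: zososunudedus

cell MOD=so, RANK=fe, KEL=ra, TOR=ta:
underlying: zos-am-nud-ud-us
1. e -> o, i -> u / B C0 _: no change
2. 0 -> e / C _ C: inserts after position(s) 5: zosamenududus
surface: zosamenududus

cell MOD=so, RANK=fe, KEL=ne, TOR=ra:
underlying: zos-osi-nud-ud-o
1. e -> o, i -> u / B C0 _: fires at position(s) 6: zososunududo
2. 0 -> e / C _ C: no change
surface: zososunududo


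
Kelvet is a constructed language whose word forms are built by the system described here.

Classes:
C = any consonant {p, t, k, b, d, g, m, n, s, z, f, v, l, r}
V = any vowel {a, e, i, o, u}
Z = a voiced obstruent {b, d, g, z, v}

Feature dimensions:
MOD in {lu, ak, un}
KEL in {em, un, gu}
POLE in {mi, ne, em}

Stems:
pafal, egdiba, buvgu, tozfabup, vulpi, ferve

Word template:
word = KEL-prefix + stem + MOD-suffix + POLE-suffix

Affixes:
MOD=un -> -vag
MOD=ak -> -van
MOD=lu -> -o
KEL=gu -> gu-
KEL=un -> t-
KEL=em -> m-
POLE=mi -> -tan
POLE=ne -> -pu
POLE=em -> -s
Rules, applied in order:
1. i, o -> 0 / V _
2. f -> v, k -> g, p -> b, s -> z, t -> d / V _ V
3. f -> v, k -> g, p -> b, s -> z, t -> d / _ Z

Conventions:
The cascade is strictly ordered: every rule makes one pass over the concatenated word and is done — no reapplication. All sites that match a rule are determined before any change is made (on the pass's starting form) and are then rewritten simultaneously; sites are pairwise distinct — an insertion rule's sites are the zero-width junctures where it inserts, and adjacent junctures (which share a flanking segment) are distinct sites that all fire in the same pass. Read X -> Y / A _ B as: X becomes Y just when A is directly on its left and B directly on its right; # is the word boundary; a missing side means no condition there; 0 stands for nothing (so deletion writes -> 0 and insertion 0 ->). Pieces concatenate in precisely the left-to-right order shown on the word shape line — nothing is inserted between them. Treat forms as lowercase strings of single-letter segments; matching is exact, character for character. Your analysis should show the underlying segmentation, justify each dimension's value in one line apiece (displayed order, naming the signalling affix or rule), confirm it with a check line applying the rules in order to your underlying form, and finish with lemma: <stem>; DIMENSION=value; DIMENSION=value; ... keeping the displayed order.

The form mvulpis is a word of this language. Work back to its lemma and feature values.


underlying: m-vulpi-o-s
MOD=lu - signalled by the affix -o
KEL=em - signalled by the affix m-
POLE=em - signalled by the affix -s
check: mvulpios -> mvulpis -> mvulpis -> mvulpis
lemma: vulpi; MOD=lu; KEL=em; POLE=em


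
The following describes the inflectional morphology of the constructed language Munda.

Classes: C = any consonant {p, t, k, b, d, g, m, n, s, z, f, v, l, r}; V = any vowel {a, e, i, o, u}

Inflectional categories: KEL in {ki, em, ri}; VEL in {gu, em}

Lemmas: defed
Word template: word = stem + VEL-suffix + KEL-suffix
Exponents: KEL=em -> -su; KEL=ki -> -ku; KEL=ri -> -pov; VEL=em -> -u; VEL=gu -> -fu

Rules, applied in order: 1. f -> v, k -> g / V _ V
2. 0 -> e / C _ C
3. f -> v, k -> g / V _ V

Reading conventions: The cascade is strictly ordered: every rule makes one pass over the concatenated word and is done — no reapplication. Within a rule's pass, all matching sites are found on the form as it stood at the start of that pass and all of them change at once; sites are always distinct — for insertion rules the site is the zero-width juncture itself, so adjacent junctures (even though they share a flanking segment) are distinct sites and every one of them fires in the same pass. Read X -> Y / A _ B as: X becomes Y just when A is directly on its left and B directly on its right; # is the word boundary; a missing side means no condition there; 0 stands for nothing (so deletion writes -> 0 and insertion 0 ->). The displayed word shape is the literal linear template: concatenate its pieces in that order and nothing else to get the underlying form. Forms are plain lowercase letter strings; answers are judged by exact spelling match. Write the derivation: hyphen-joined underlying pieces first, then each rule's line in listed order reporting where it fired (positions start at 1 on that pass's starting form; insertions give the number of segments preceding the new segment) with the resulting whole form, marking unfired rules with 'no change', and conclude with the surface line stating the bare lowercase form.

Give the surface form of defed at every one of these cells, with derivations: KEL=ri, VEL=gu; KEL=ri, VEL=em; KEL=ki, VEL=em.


cell KEL=ri, VEL=gu:
underlying: defed-fu-pov
1. f -> v, k -> g / V _ V: fires at position(s) 3: devedfupov
2. 0 -> e / C _ C: inserts after position(s) 5: devedefupov
3. f -> v, k -> g / V _ V: fires at position(s) 7: devedevupov
surface: devedevupov

cell KEL=ri, VEL=em:
underlying: defed-u-pov
1. f -> v, k -> g / V _ V: fires at position(s) 3: devedupov
2. 0 -> e / C _ C: no change
3. f -> v, k -> g / V _ V: no change
surface: devedupov

cell KEL=ki, VEL=em:
underlying: defed-u-ku
1. f -> v, k -> g / V _ V: fires at position(s) 3, 7: devedugu
2. 0 -> e / C _ C: no change
3. f -> v, k -> g / V _ V: no change
surface: devedugu


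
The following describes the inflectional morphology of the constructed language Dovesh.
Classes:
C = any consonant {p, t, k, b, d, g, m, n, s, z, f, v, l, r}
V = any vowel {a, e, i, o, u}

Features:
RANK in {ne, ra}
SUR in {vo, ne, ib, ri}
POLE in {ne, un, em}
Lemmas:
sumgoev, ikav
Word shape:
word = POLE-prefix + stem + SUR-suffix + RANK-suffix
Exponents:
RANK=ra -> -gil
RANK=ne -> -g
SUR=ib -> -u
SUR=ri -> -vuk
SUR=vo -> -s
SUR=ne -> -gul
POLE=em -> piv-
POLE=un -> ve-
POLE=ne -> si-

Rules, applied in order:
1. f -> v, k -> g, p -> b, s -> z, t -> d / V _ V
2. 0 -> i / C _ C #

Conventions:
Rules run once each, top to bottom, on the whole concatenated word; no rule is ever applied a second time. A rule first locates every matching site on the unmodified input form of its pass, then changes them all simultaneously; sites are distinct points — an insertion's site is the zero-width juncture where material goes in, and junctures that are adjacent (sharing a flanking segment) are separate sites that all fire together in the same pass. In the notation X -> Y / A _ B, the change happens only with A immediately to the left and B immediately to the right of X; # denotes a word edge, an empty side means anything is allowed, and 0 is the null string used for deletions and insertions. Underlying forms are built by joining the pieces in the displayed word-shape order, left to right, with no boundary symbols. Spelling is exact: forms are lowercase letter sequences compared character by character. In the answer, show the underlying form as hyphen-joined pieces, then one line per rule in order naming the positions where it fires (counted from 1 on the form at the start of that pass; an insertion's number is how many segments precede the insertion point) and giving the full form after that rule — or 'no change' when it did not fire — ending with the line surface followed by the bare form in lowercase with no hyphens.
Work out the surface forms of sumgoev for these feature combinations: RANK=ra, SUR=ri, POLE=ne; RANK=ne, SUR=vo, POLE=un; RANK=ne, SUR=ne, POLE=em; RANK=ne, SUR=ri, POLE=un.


cell RANK=ra, SUR=ri, POLE=ne:
underlying: si-sumgoev-vuk-gil
1. f -> v, k -> g, p -> b, s -> z, t -> d / V _ V: fires at position(s) 3: sizumgoevvukgil
2. 0 -> i / C _ C #: no change
surface: sizumgoevvukgil

cell RANK=ne, SUR=vo, POLE=un:
underlying: ve-sumgoev-s-g
1. f -> v, k -> g, p -> b, s -> z, t -> d / V _ V: fires at position(s) 3: vezumgoevsg
2. 0 -> i / C _ C #: inserts after position(s) 10: vezumgoevsig
surface: vezumgoevsig

cell RANK=ne, SUR=ne, POLE=em:
underlying: piv-sumgoev-gul-g
1. f -> v, k -> g, p -> b, s -> z, t -> d / V _ V: no change
2. 0 -> i / C _ C #: inserts after position(s) 13: pivsumgoevgulig
surface: pivsumgoevgulig

cell RANK=ne, SUR=ri, POLE=un:
underlying: ve-sumgoev-vuk-g
1. f -> v, k -> g, p -> b, s -> z, t -> d / V _ V: fires at position(s) 3: vezumgoevvukg
2. 0 -> i / C _ C #: inserts after position(s) 12: vezumgoevvukig
surface: vezumgoevvukig
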